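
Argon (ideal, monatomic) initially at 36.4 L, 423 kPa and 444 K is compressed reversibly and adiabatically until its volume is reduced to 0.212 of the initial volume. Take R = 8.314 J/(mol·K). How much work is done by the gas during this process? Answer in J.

n = P₁V₁/(RT₁) = 423×36.4/(8.314×444) = 4.17 mol.
Adiabatic: TV^(γ−1) = const ⇒ T₂ = 444×(4.72)^0.667 = 1250 K; PV^γ = const ⇒ P₂ = 5610 kPa.
ΔU = nCvΔT = 4.17×12.5×(1250−444) = 41900 J.
Q = 0 for an adiabatic process, so W = −ΔU = -41900 J.

-41900 J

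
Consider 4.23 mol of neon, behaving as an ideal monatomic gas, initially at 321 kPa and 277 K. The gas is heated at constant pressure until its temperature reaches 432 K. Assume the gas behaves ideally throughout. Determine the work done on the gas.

-5450 J

V₁ = nRT₁/P₁ = 4.23×8.314×277/321 = 30.3 L.
Isobaric: P stays 321 kPa; V/T = const ⇒ T₂ = 432 K, V₂ = 47.3 L.
W = PΔV = 321×(47.3−30.3) kPa·L = 5450 J.
Work done on the gas = −W_by = -5450 J.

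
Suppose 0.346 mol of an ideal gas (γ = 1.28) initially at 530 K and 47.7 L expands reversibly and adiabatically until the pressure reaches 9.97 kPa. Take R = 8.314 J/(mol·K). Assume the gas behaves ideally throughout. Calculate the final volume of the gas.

P₁ = nRT₁/V₁ = 0.346×8.314×530/47.7 = 32.0 kPa.
Adiabatic: T₂/T₁ = (P₂/P₁)^((γ−1)/γ) ⇒ T₂ = 530×(0.312)^0.219 = 411 K; V₂ = 119 L.

119 L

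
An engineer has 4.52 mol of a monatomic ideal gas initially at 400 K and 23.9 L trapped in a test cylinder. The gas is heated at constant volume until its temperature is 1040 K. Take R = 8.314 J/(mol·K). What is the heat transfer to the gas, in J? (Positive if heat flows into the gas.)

P₁ = nRT₁/V₁ = 4.52×8.314×400/23.9 = 629 kPa.
Isochoric: V stays 23.9 L; P/T = const ⇒ T₂ = 1040 K, P₂ = 1640 kPa.
W = 0 (no volume change).
ΔU = nCvΔT = 4.52×12.5×(1040−400) = 36100 J.
Q = ΔU = 36100 J.

36100 J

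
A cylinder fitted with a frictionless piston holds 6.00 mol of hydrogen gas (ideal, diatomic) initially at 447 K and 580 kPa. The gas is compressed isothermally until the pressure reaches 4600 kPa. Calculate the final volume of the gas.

V₁ = nRT₁/P₁ = 6.00×8.314×447/580 = 38.4 L.
Isothermal: T stays 447 K; PV = const ⇒ V₂ = 4.85 L, P₂ = 4600 kPa.

4.85 L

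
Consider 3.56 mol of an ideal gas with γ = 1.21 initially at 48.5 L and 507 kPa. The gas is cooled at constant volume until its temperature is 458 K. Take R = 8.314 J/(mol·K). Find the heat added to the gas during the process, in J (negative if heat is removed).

-52500 J

T₁ = P₁V₁/(nR) = 507×48.5/(3.56×8.314) = 831 K.
Isochoric: V stays 48.5 L; P/T = const ⇒ T₂ = 458 K, P₂ = 280 kPa.
W = 0 (no volume change).
ΔU = nCvΔT = 3.56×39.6×(458−831) = -52500 J.
Q = ΔU = -52500 J.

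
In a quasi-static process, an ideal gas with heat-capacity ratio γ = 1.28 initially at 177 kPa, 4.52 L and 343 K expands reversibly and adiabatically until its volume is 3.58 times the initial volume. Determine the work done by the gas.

n = P₁V₁/(RT₁) = 177×4.52/(8.314×343) = 0.281 mol.
Adiabatic: TV^(γ−1) = const ⇒ T₂ = 343×(0.279)^0.280 = 240 K; PV^γ = const ⇒ P₂ = 34.6 kPa.
ΔU = nCvΔT = 0.281×29.7×(240−343) = -858 J.
Q = 0 for an adiabatic process, so W = −ΔU = 858 J.

858 J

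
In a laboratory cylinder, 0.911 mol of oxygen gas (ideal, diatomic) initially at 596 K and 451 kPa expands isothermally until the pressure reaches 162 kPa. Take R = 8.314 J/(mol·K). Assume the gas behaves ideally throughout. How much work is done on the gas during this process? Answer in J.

V₁ = nRT₁/P₁ = 0.911×8.314×596/451 = 10.0 L.
Isothermal: T stays 596 K; PV = const ⇒ V₂ = 27.9 L, P₂ = 162 kPa.
W = nRT ln(V₂/V₁) = 0.911×8.314×596×ln(2.78) = 4620 J.
Work done on the gas = −W_by = -4620 J.

-4620 J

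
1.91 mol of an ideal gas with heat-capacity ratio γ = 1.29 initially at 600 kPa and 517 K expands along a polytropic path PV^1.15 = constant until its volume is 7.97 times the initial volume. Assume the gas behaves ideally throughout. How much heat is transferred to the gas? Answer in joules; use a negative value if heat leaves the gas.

V₁ = nRT₁/P₁ = 1.91×8.314×517/600 = 13.7 L.
Polytropic n=1.15: T₂ = T₁(V₁/V₂)^(n−1) = 517×(0.125)^0.15 = 379 K; P₂ = P₁(V₁/V₂)^n = 55.1 kPa.
W = (P₁V₁−P₂V₂)/(n−1) = (600×13.7−55.1×109)/0.15 = 14600 J.
ΔU = nCvΔT = 1.91×28.7×(379−517) = -7570 J.
Q = ΔU + W = 7070 J.

7070 J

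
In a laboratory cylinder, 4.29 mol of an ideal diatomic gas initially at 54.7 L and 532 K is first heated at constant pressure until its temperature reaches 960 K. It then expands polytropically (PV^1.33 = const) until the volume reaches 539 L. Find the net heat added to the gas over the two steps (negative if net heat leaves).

61200 J

P₁ = nRT₁/V₁ = 4.29×8.314×532/54.7 = 347 kPa.
Step 1 — Isobaric: P stays 347 kPa; V/T = const ⇒ T₂ = 960 K, V₂ = 98.7 L.
W = PΔV = 347×(98.7−54.7) kPa·L = 15300 J.
ΔU = nCvΔT = 4.29×20.8×(960−532) = 38200 J.
Q = ΔU + W = nCpΔT = 53400 J.
State after step 1: P = 347 kPa, V = 98.7 L, T = 960 K.
Step 2 — Polytropic n=1.33: T₂ = T₁(V₁/V₂)^(n−1) = 960×(0.183)^0.33 = 548 K; P₂ = P₁(V₁/V₂)^n = 36.3 kPa.
W = (P₁V₁−P₂V₂)/(n−1) = (347×98.7−36.3×539)/0.33 = 44500 J.
ΔU = nCvΔT = 4.29×20.8×(548−960) = -36700 J.
Q = ΔU + W = 7790 J.
Net over both steps: W = 59800 J, Q = 61200 J, ΔU = 1450 J.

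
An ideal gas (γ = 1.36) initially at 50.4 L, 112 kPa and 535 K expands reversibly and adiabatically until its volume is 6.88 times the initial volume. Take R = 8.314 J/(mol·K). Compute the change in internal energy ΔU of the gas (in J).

-7850 J

n = P₁V₁/(RT₁) = 112×50.4/(8.314×535) = 1.27 mol.
Adiabatic: TV^(γ−1) = const ⇒ T₂ = 535×(0.145)^0.360 = 267 K; PV^γ = const ⇒ P₂ = 8.13 kPa.
For an ideal gas ΔU = nCvΔT with Cv = R/(γ−1) = 23.1 J/(mol·K).
ΔU = 1.27×23.1×(267−535) = -7850 J.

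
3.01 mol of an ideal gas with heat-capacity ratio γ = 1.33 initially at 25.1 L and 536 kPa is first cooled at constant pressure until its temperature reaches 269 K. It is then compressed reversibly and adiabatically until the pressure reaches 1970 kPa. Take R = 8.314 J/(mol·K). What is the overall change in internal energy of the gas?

T₁ = P₁V₁/(nR) = 536×25.1/(3.01×8.314) = 538 K.
Step 1 — Isobaric: P stays 536 kPa; V/T = const ⇒ T₂ = 269 K, V₂ = 12.6 L.
W = PΔV = 536×(12.6−25.1) kPa·L = -6720 J.
ΔU = nCvΔT = 3.01×25.2×(269−538) = -20400 J.
Q = ΔU + W = nCpΔT = -27100 J.
State after step 1: P = 536 kPa, V = 12.6 L, T = 269 K.
Step 2 — Adiabatic: T₂/T₁ = (P₂/P₁)^((γ−1)/γ) ⇒ T₂ = 269×(3.68)^0.248 = 372 K; V₂ = 4.72 L.
ΔU = nCvΔT = 3.01×25.2×(372−269) = 7780 J.
Q = 0 for an adiabatic process, so W = −ΔU = -7780 J.
Net over both steps: W = -14500 J, Q = -27100 J, ΔU = -12600 J.

-12600 J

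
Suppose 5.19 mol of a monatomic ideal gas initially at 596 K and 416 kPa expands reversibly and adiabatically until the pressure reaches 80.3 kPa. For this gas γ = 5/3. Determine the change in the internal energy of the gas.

-18600 J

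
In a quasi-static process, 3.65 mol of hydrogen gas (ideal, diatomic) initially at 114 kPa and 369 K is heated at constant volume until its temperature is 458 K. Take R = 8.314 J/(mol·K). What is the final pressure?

141 kPa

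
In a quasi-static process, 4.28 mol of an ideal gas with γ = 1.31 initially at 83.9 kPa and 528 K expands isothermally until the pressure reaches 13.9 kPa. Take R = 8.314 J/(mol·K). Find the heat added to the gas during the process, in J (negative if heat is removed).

33800 J

V₁ = nRT₁/P₁ = 4.28×8.314×528/83.9 = 224 L.
Isothermal: T stays 528 K; PV = const ⇒ V₂ = 1350 L, P₂ = 13.9 kPa.
ΔU = 0 (ideal gas, T constant).
W = nRT ln(V₂/V₁) = 4.28×8.314×528×ln(6.04) = 33800 J.
Q = ΔU + W = 33800 J.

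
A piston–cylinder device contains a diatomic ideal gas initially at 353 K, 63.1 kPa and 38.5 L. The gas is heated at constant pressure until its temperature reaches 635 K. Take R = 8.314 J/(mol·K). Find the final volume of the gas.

69.3 L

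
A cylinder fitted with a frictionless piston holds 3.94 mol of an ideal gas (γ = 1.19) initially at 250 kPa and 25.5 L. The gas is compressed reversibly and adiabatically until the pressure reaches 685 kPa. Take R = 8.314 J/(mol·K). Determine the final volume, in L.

T₁ = P₁V₁/(nR) = 250×25.5/(3.94×8.314) = 195 K.
Adiabatic: T₂/T₁ = (P₂/P₁)^((γ−1)/γ) ⇒ T₂ = 195×(2.74)^0.160 = 229 K; V₂ = 10.9 L.

10.9 L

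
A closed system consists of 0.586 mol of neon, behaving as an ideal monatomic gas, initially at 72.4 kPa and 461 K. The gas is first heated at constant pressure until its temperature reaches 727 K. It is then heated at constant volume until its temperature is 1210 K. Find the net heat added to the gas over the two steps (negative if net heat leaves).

6770 J

V₁ = nRT₁/P₁ = 0.586×8.314×461/72.4 = 31.0 L.
Step 1 — Isobaric: P stays 72.4 kPa; V/T = const ⇒ T₂ = 727 K, V₂ = 48.9 L.
W = PΔV = 72.4×(48.9−31.0) kPa·L = 1300 J.
ΔU = nCvΔT = 0.586×12.5×(727−461) = 1940 J.
Q = ΔU + W = nCpΔT = 3240 J.
State after step 1: P = 72.4 kPa, V = 48.9 L, T = 727 K.
Step 2 — Isochoric: V stays 48.9 L; P/T = const ⇒ T₂ = 1210 K, P₂ = 121 kPa.
W = 0 (no volume change).
ΔU = nCvΔT = 0.586×12.5×(1210−727) = 3530 J.
Q = ΔU = 3530 J.
Net over both steps: W = 1300 J, Q = 6770 J, ΔU = 5470 J.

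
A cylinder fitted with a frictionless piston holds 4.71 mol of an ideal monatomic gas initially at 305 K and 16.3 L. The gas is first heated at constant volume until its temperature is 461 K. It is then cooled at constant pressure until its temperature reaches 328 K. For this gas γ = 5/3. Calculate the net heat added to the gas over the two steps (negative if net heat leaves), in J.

P₁ = nRT₁/V₁ = 4.71×8.314×305/16.3 = 733 kPa.
Step 1 — Isochoric: V stays 16.3 L; P/T = const ⇒ T₂ = 461 K, P₂ = 1110 kPa.
W = 0 (no volume change).
ΔU = nCvΔT = 4.71×12.5×(461−305) = 9160 J.
Q = ΔU = 9160 J.
State after step 1: P = 1110 kPa, V = 16.3 L, T = 461 K.
Step 2 — Isobaric: P stays 1110 kPa; V/T = const ⇒ T₂ = 328 K, V₂ = 11.6 L.
W = PΔV = 1110×(11.6−16.3) kPa·L = -5210 J.
ΔU = nCvΔT = 4.71×12.5×(328−461) = -7810 J.
Q = ΔU + W = nCpΔT = -13000 J.
Net over both steps: W = -5210 J, Q = -3860 J, ΔU = 1350 J.

-3860 J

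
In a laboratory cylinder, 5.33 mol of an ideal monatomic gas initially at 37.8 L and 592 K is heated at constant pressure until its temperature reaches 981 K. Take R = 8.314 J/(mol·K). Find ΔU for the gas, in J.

25900 J

P₁ = nRT₁/V₁ = 5.33×8.314×592/37.8 = 694 kPa.
Isobaric: P stays 694 kPa; V/T = const ⇒ T₂ = 981 K, V₂ = 62.6 L.
For an ideal gas ΔU = nCvΔT with Cv = (3/2)R = 12.5 J/(mol·K).
ΔU = 5.33×12.5×(981−592) = 25900 J.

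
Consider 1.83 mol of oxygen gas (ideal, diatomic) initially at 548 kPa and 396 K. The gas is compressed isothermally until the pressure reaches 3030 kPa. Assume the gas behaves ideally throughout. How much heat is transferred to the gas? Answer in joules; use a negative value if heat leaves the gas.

V₁ = nRT₁/P₁ = 1.83×8.314×396/548 = 11.0 L.
Isothermal: T stays 396 K; PV = const ⇒ V₂ = 1.99 L, P₂ = 3030 kPa.
ΔU = 0 (ideal gas, T constant).
W = nRT ln(V₂/V₁) = 1.83×8.314×396×ln(0.181) = -10300 J.
Q = ΔU + W = -10300 J.

-10300 J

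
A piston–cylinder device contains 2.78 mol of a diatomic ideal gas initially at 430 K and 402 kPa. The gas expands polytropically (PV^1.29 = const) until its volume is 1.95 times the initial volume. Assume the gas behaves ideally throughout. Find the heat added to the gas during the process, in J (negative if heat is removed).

1660 J

V₁ = nRT₁/P₁ = 2.78×8.314×430/402 = 24.7 L.
Polytropic n=1.29: T₂ = T₁(V₁/V₂)^(n−1) = 430×(0.513)^0.29 = 354 K; P₂ = P₁(V₁/V₂)^n = 170 kPa.
W = (P₁V₁−P₂V₂)/(n−1) = (402×24.7−170×48.2)/0.29 = 6030 J.
ΔU = nCvΔT = 2.78×20.8×(354−430) = -4370 J.
Q = ΔU + W = 1660 J.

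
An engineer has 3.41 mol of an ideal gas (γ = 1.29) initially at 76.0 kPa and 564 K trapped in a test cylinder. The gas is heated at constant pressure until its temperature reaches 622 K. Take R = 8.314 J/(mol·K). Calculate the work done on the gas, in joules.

V₁ = nRT₁/P₁ = 3.41×8.314×564/76.0 = 210 L.
Isobaric: P stays 76.0 kPa; V/T = const ⇒ T₂ = 622 K, V₂ = 232 L.
W = PΔV = 76.0×(232−210) kPa·L = 1640 J.
Work done on the gas = −W_by = -1640 J.

-1640 J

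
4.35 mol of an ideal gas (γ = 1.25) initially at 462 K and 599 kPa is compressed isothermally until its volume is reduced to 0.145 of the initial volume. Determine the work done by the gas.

V₁ = nRT₁/P₁ = 4.35×8.314×462/599 = 27.9 L.
Isothermal: T stays 462 K; PV = const ⇒ V₂ = 4.04 L, P₂ = 4130 kPa.
W = nRT ln(V₂/V₁) = 4.35×8.314×462×ln(0.145) = -32300 J.

-32300 J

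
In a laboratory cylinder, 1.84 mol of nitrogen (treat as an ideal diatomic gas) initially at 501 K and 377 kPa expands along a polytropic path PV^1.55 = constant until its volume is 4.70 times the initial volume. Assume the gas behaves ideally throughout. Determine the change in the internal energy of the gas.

-11000 J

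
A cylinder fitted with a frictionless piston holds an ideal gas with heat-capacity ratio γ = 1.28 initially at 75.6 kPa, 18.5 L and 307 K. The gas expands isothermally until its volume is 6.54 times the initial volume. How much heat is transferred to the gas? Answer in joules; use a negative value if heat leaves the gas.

2630 J

n = P₁V₁/(RT₁) = 75.6×18.5/(8.314×307) = 0.548 mol.
Isothermal: T stays 307 K; PV = const ⇒ V₂ = 121 L, P₂ = 11.6 kPa.
ΔU = 0 (ideal gas, T constant).
W = nRT ln(V₂/V₁) = 0.548×8.314×307×ln(6.54) = 2630 J.
Q = ΔU + W = 2630 J.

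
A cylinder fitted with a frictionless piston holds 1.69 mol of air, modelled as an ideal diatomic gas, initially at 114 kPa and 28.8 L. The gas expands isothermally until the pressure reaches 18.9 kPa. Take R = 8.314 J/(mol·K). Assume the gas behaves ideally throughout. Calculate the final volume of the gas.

174 L

T₁ = P₁V₁/(nR) = 114×28.8/(1.69×8.314) = 234 K.
Isothermal: T stays 234 K; PV = const ⇒ V₂ = 174 L, P₂ = 18.9 kPa.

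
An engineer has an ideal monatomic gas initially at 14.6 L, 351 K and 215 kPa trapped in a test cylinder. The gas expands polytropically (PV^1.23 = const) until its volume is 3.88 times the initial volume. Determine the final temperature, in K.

Polytropic n=1.23: T₂ = T₁(V₁/V₂)^(n−1) = 351×(0.258)^0.23 = 257 K; P₂ = P₁(V₁/V₂)^n = 40.6 kPa.

257 K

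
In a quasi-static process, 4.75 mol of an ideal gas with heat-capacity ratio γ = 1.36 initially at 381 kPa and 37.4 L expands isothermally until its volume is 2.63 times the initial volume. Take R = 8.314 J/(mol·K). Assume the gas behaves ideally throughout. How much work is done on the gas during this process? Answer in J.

T₁ = P₁V₁/(nR) = 381×37.4/(4.75×8.314) = 361 K.
Isothermal: T stays 361 K; PV = const ⇒ V₂ = 98.4 L, P₂ = 145 kPa.
W = nRT ln(V₂/V₁) = 4.75×8.314×361×ln(2.63) = 13800 J.
Work done on the gas = −W_by = -13800 J.

-13800 J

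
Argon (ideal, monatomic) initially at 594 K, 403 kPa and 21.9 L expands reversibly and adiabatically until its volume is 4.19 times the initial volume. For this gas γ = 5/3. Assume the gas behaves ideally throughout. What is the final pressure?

Adiabatic: TV^(γ−1) = const ⇒ T₂ = 594×(0.239)^0.667 = 229 K; PV^γ = const ⇒ P₂ = 37.0 kPa.

37.0 kPa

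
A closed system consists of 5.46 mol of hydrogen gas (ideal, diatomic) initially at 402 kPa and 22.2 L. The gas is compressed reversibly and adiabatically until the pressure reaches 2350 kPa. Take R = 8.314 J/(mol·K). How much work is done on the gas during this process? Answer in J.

14600 J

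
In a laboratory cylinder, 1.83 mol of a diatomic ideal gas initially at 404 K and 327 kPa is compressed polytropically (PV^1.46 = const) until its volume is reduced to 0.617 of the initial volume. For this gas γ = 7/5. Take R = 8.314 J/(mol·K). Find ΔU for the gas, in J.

3820 J

V₁ = nRT₁/P₁ = 1.83×8.314×404/327 = 18.8 L.
Polytropic n=1.46: T₂ = T₁(V₁/V₂)^(n−1) = 404×(1.62)^0.46 = 504 K; P₂ = P₁(V₁/V₂)^n = 662 kPa.
For an ideal gas ΔU = nCvΔT with Cv = (5/2)R = 20.8 J/(mol·K).
ΔU = 1.83×20.8×(504−404) = 3820 J.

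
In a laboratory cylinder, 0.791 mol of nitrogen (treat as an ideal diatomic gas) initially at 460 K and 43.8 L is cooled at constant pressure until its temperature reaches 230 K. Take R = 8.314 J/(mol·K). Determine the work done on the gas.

1510 J

P₁ = nRT₁/V₁ = 0.791×8.314×460/43.8 = 69.1 kPa.
Isobaric: P stays 69.1 kPa; V/T = const ⇒ T₂ = 230 K, V₂ = 21.9 L.
W = PΔV = 69.1×(21.9−43.8) kPa·L = -1510 J.
Work done on the gas = −W_by = 1510 J.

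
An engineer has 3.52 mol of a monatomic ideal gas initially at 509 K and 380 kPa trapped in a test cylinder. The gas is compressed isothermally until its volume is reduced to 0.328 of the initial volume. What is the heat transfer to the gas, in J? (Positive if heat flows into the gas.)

V₁ = nRT₁/P₁ = 3.52×8.314×509/380 = 39.2 L.
Isothermal: T stays 509 K; PV = const ⇒ V₂ = 12.9 L, P₂ = 1160 kPa.
ΔU = 0 (ideal gas, T constant).
W = nRT ln(V₂/V₁) = 3.52×8.314×509×ln(0.328) = -16600 J.
Q = ΔU + W = -16600 J.

-16600 J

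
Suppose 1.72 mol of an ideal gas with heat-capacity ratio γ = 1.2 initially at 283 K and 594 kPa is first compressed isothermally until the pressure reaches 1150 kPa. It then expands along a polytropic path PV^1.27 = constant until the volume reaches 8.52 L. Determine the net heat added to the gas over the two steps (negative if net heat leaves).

V₁ = nRT₁/P₁ = 1.72×8.314×283/594 = 6.81 L.
Step 1 — Isothermal: T stays 283 K; PV = const ⇒ V₂ = 3.52 L, P₂ = 1150 kPa.
ΔU = 0 (ideal gas, T constant).
W = nRT ln(V₂/V₁) = 1.72×8.314×283×ln(0.517) = -2670 J.
Q = ΔU + W = -2670 J.
State after step 1: P = 1150 kPa, V = 3.52 L, T = 283 K.
Step 2 — Polytropic n=1.27: T₂ = T₁(V₁/V₂)^(n−1) = 283×(0.413)^0.27 = 223 K; P₂ = P₁(V₁/V₂)^n = 374 kPa.
W = (P₁V₁−P₂V₂)/(n−1) = (1150×3.52−374×8.52)/0.27 = 3180 J.
ΔU = nCvΔT = 1.72×41.6×(223−283) = -4300 J.
Q = ΔU + W = -1110 J.
Net over both steps: W = 510 J, Q = -3790 J, ΔU = -4300 J.

-3790 J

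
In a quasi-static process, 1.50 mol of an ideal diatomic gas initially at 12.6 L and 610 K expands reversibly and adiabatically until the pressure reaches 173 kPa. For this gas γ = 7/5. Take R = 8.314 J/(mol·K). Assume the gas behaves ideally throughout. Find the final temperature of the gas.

427 K

P₁ = nRT₁/V₁ = 1.50×8.314×610/12.6 = 604 kPa.
Adiabatic: T₂/T₁ = (P₂/P₁)^((γ−1)/γ) ⇒ T₂ = 610×(0.287)^0.286 = 427 K; V₂ = 30.8 L.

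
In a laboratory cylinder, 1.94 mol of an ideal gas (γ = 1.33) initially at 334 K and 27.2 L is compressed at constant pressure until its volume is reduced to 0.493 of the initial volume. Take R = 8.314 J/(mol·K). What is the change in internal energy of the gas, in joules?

-8280 J

P₁ = nRT₁/V₁ = 1.94×8.314×334/27.2 = 198 kPa.
Isobaric: P stays 198 kPa; V/T = const ⇒ T₂ = 165 K, V₂ = 13.4 L.
For an ideal gas ΔU = nCvΔT with Cv = R/(γ−1) = 25.2 J/(mol·K).
ΔU = 1.94×25.2×(165−334) = -8280 J.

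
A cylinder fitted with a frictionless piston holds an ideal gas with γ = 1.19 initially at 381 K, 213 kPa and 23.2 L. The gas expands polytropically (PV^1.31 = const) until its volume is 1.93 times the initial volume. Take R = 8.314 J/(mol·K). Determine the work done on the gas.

n = P₁V₁/(RT₁) = 213×23.2/(8.314×381) = 1.56 mol.
Polytropic n=1.31: T₂ = T₁(V₁/V₂)^(n−1) = 381×(0.518)^0.31 = 311 K; P₂ = P₁(V₁/V₂)^n = 90.0 kPa.
W = (P₁V₁−P₂V₂)/(n−1) = (213×23.2−90.0×44.8)/0.31 = 2940 J.
Work done on the gas = −W_by = -2940 J.

-2940 J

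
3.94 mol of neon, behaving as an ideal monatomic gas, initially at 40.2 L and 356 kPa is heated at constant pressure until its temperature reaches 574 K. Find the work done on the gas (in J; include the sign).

T₁ = P₁V₁/(nR) = 356×40.2/(3.94×8.314) = 437 K.
Isobaric: P stays 356 kPa; V/T = const ⇒ T₂ = 574 K, V₂ = 52.8 L.
W = PΔV = 356×(52.8−40.2) kPa·L = 4490 J.
Work done on the gas = −W_by = -4490 J.

-4490 J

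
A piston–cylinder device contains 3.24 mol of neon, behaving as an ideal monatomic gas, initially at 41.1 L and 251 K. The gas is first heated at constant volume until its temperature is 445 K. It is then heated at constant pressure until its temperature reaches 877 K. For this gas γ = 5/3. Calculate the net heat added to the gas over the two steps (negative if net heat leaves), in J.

36900 J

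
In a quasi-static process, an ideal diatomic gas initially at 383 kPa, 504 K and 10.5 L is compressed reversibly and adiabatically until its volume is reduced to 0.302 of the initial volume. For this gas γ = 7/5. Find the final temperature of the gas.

814 K

Adiabatic: TV^(γ−1) = const ⇒ T₂ = 504×(3.31)^0.400 = 814 K; PV^γ = const ⇒ P₂ = 2050 kPa.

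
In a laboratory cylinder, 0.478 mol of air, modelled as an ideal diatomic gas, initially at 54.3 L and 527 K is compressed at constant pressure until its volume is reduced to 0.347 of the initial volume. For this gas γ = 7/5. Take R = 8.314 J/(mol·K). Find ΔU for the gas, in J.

-3420 J

P₁ = nRT₁/V₁ = 0.478×8.314×527/54.3 = 38.6 kPa.
Isobaric: P stays 38.6 kPa; V/T = const ⇒ T₂ = 183 K, V₂ = 18.8 L.
For an ideal gas ΔU = nCvΔT with Cv = (5/2)R = 20.8 J/(mol·K).
ΔU = 0.478×20.8×(183−527) = -3420 J.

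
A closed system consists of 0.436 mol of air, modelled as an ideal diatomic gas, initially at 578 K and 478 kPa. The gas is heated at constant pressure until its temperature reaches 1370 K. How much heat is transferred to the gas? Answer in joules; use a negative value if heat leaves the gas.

10000 J

V₁ = nRT₁/P₁ = 0.436×8.314×578/478 = 4.38 L.
Isobaric: P stays 478 kPa; V/T = const ⇒ T₂ = 1370 K, V₂ = 10.4 L.
W = PΔV = 478×(10.4−4.38) kPa·L = 2870 J.
ΔU = nCvΔT = 0.436×20.8×(1370−578) = 7180 J.
Q = ΔU + W = nCpΔT = 10000 J.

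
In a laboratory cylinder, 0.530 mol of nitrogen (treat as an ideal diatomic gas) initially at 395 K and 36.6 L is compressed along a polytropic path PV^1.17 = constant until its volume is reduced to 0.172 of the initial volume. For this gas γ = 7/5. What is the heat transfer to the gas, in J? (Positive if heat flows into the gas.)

-2050 J

P₁ = nRT₁/V₁ = 0.530×8.314×395/36.6 = 47.6 kPa.
Polytropic n=1.17: T₂ = T₁(V₁/V₂)^(n−1) = 395×(5.81)^0.17 = 533 K; P₂ = P₁(V₁/V₂)^n = 373 kPa.
W = (P₁V₁−P₂V₂)/(n−1) = (47.6×36.6−373×6.30)/0.17 = -3570 J.
ΔU = nCvΔT = 0.530×20.8×(533−395) = 1520 J.
Q = ΔU + W = -2050 J.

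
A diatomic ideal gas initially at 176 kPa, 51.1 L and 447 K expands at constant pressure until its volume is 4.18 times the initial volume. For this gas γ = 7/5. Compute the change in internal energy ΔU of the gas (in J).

n = P₁V₁/(RT₁) = 176×51.1/(8.314×447) = 2.42 mol.
Isobaric: P stays 176 kPa; V/T = const ⇒ T₂ = 1870 K, V₂ = 214 L.
For an ideal gas ΔU = nCvΔT with Cv = (5/2)R = 20.8 J/(mol·K).
ΔU = 2.42×20.8×(1870−447) = 71500 J.

71500 J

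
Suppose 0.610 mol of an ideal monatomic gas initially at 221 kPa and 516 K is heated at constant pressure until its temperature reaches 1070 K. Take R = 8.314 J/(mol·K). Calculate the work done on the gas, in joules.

-2810 J

V₁ = nRT₁/P₁ = 0.610×8.314×516/221 = 11.8 L.
Isobaric: P stays 221 kPa; V/T = const ⇒ T₂ = 1070 K, V₂ = 24.6 L.
W = PΔV = 221×(24.6−11.8) kPa·L = 2810 J.
Work done on the gas = −W_by = -2810 J.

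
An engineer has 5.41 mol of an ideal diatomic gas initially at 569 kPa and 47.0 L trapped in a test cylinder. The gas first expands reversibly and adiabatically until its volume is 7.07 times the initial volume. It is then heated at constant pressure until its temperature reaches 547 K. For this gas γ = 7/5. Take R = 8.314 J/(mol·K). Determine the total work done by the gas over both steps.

T₁ = P₁V₁/(nR) = 569×47.0/(5.41×8.314) = 595 K.
Step 1 — Adiabatic: TV^(γ−1) = const ⇒ T₂ = 595×(0.141)^0.400 = 272 K; PV^γ = const ⇒ P₂ = 36.8 kPa.
ΔU = nCvΔT = 5.41×20.8×(272−595) = -36300 J.
Q = 0 for an adiabatic process, so W = −ΔU = 36300 J.
State after step 1: P = 36.8 kPa, V = 332 L, T = 272 K.
Step 2 — Isobaric: P stays 36.8 kPa; V/T = const ⇒ T₂ = 547 K, V₂ = 668 L.
W = PΔV = 36.8×(668−332) kPa·L = 12400 J.
ΔU = nCvΔT = 5.41×20.8×(547−272) = 30900 J.
Q = ΔU + W = nCpΔT = 43300 J.
Net over both steps: W = 48700 J, Q = 43300 J, ΔU = -5350 J.

48700 J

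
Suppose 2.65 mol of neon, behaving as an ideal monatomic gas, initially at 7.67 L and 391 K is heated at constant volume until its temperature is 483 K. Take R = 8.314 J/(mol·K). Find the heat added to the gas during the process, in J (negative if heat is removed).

P₁ = nRT₁/V₁ = 2.65×8.314×391/7.67 = 1120 kPa.
Isochoric: V stays 7.67 L; P/T = const ⇒ T₂ = 483 K, P₂ = 1390 kPa.
W = 0 (no volume change).
ΔU = nCvΔT = 2.65×12.5×(483−391) = 3040 J.
Q = ΔU = 3040 J.

3040 J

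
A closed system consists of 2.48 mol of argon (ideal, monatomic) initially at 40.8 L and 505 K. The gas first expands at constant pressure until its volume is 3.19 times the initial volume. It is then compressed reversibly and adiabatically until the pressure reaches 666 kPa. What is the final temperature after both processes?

P₁ = nRT₁/V₁ = 2.48×8.314×505/40.8 = 255 kPa.
Step 1 — Isobaric: P stays 255 kPa; V/T = const ⇒ T₂ = 1610 K, V₂ = 130 L.
W = PΔV = 255×(130−40.8) kPa·L = 22800 J.
ΔU = nCvΔT = 2.48×12.5×(1610−505) = 34200 J.
Q = ΔU + W = nCpΔT = 57000 J.
State after step 1: P = 255 kPa, V = 130 L, T = 1610 K.
Step 2 — Adiabatic: T₂/T₁ = (P₂/P₁)^((γ−1)/γ) ⇒ T₂ = 1610×(2.61)^0.400 = 2360 K; V₂ = 73.2 L.
ΔU = nCvΔT = 2.48×12.5×(2360−1610) = 23300 J.
Q = 0 for an adiabatic process, so W = −ΔU = -23300 J.
Net over both steps: W = -498 J, Q = 57000 J, ΔU = 57500 J.

2360 K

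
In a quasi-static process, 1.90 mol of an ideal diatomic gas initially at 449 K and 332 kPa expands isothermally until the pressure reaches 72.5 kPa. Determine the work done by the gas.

V₁ = nRT₁/P₁ = 1.90×8.314×449/332 = 21.4 L.
Isothermal: T stays 449 K; PV = const ⇒ V₂ = 97.8 L, P₂ = 72.5 kPa.
W = nRT ln(V₂/V₁) = 1.90×8.314×449×ln(4.58) = 10800 J.

10800 J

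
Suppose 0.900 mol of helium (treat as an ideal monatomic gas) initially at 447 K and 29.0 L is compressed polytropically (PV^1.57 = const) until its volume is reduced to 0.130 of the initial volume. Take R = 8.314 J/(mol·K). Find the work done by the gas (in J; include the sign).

-12900 J

P₁ = nRT₁/V₁ = 0.900×8.314×447/29.0 = 115 kPa.
Polytropic n=1.57: T₂ = T₁(V₁/V₂)^(n−1) = 447×(7.69)^0.57 = 1430 K; P₂ = P₁(V₁/V₂)^n = 2840 kPa.
W = (P₁V₁−P₂V₂)/(n−1) = (115×29.0−2840×3.77)/0.57 = -12900 J.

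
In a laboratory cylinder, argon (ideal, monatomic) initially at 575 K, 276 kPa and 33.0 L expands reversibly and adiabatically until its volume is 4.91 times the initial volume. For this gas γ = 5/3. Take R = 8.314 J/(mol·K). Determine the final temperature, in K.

Adiabatic: TV^(γ−1) = const ⇒ T₂ = 575×(0.204)^0.667 = 199 K; PV^γ = const ⇒ P₂ = 19.5 kPa.

199 K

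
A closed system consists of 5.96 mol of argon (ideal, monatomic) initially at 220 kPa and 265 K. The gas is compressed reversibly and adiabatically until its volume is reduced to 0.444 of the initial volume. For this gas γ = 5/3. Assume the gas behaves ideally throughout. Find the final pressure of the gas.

851 kPa

V₁ = nRT₁/P₁ = 5.96×8.314×265/220 = 59.7 L.
Adiabatic: TV^(γ−1) = const ⇒ T₂ = 265×(2.25)^0.667 = 455 K; PV^γ = const ⇒ P₂ = 851 kPa.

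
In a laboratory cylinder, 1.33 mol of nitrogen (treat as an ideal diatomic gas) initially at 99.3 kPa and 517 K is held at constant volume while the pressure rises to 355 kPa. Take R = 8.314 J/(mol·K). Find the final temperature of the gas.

V₁ = nRT₁/P₁ = 1.33×8.314×517/99.3 = 57.6 L.
Isochoric: V stays 57.6 L; P/T = const ⇒ T₂ = 1850 K, P₂ = 355 kPa.

1850 K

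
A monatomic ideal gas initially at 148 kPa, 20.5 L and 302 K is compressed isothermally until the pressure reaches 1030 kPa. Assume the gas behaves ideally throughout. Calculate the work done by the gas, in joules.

n = P₁V₁/(RT₁) = 148×20.5/(8.314×302) = 1.21 mol.
Isothermal: T stays 302 K; PV = const ⇒ V₂ = 2.95 L, P₂ = 1030 kPa.
W = nRT ln(V₂/V₁) = 1.21×8.314×302×ln(0.144) = -5890 J.

-5890 J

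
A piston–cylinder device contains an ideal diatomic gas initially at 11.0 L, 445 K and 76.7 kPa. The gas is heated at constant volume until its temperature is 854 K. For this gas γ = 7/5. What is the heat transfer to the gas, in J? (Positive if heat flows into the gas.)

n = P₁V₁/(RT₁) = 76.7×11.0/(8.314×445) = 0.228 mol.
Isochoric: V stays 11.0 L; P/T = const ⇒ T₂ = 854 K, P₂ = 147 kPa.
W = 0 (no volume change).
ΔU = nCvΔT = 0.228×20.8×(854−445) = 1940 J.
Q = ΔU = 1940 J.

1940 J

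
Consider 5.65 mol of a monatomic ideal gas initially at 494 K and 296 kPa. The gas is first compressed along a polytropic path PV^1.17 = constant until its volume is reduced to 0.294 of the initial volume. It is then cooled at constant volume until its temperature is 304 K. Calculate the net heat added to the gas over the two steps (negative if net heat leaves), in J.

-45000 J

V₁ = nRT₁/P₁ = 5.65×8.314×494/296 = 78.4 L.
Step 1 — Polytropic n=1.17: T₂ = T₁(V₁/V₂)^(n−1) = 494×(3.40)^0.17 = 608 K; P₂ = P₁(V₁/V₂)^n = 1240 kPa.
W = (P₁V₁−P₂V₂)/(n−1) = (296×78.4−1240×23.0)/0.17 = -31600 J.
ΔU = nCvΔT = 5.65×12.5×(608−494) = 8050 J.
Q = ΔU + W = -23500 J.
State after step 1: P = 1240 kPa, V = 23.0 L, T = 608 K.
Step 2 — Isochoric: V stays 23.0 L; P/T = const ⇒ T₂ = 304 K, P₂ = 620 kPa.
W = 0 (no volume change).
ΔU = nCvΔT = 5.65×12.5×(304−608) = -21400 J.
Q = ΔU = -21400 J.
Net over both steps: W = -31600 J, Q = -45000 J, ΔU = -13400 J.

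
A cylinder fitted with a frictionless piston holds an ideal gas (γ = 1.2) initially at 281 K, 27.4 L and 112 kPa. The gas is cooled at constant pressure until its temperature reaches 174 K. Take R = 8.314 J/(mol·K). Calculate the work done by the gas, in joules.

n = P₁V₁/(RT₁) = 112×27.4/(8.314×281) = 1.31 mol.
Isobaric: P stays 112 kPa; V/T = const ⇒ T₂ = 174 K, V₂ = 17.0 L.
W = PΔV = 112×(17.0−27.4) kPa·L = -1170 J.

-1170 J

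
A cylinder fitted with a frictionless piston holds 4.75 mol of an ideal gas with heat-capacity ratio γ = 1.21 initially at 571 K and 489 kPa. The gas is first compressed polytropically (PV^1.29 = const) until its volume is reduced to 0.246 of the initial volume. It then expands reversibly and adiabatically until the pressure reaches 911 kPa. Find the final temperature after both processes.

V₁ = nRT₁/P₁ = 4.75×8.314×571/489 = 46.1 L.
Step 1 — Polytropic n=1.29: T₂ = T₁(V₁/V₂)^(n−1) = 571×(4.07)^0.29 = 858 K; P₂ = P₁(V₁/V₂)^n = 2990 kPa.
W = (P₁V₁−P₂V₂)/(n−1) = (489×46.1−2990×11.3)/0.29 = -39000 J.
ΔU = nCvΔT = 4.75×39.6×(858−571) = 53900 J.
Q = ΔU + W = 14900 J.
State after step 1: P = 2990 kPa, V = 11.3 L, T = 858 K.
Step 2 — Adiabatic: T₂/T₁ = (P₂/P₁)^((γ−1)/γ) ⇒ T₂ = 858×(0.305)^0.174 = 698 K; V₂ = 30.3 L.
ΔU = nCvΔT = 4.75×39.6×(698−858) = -30000 J.
Q = 0 for an adiabatic process, so W = −ΔU = 30000 J.
Net over both steps: W = -9000 J, Q = 14900 J, ΔU = 23900 J.

698 K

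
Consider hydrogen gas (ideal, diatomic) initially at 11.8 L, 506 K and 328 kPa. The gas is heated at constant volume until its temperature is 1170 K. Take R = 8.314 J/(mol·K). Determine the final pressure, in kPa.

Isochoric: V stays 11.8 L; P/T = const ⇒ T₂ = 1170 K, P₂ = 758 kPa.

758 kPa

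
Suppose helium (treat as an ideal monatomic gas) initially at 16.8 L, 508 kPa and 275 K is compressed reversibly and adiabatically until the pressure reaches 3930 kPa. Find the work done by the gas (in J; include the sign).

-16200 J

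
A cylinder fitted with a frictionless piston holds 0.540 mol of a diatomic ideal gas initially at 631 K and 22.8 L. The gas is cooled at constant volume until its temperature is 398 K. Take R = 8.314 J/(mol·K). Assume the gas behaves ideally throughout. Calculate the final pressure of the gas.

78.4 kPa

P₁ = nRT₁/V₁ = 0.540×8.314×631/22.8 = 124 kPa.
Isochoric: V stays 22.8 L; P/T = const ⇒ T₂ = 398 K, P₂ = 78.4 kPa.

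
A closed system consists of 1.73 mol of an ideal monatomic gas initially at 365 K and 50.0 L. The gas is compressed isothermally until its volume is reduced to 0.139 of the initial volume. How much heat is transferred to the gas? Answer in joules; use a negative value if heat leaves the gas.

P₁ = nRT₁/V₁ = 1.73×8.314×365/50.0 = 105 kPa.
Isothermal: T stays 365 K; PV = const ⇒ V₂ = 6.95 L, P₂ = 755 kPa.
ΔU = 0 (ideal gas, T constant).
W = nRT ln(V₂/V₁) = 1.73×8.314×365×ln(0.139) = -10400 J.
Q = ΔU + W = -10400 J.

-10400 J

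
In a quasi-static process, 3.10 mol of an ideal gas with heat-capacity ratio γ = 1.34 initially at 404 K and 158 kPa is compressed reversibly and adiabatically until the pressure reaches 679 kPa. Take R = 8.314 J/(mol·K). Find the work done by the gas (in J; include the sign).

-13700 J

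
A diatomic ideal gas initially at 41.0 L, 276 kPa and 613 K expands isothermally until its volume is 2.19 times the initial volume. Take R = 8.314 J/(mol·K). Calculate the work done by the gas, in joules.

8870 J

n = P₁V₁/(RT₁) = 276×41.0/(8.314×613) = 2.22 mol.
Isothermal: T stays 613 K; PV = const ⇒ V₂ = 89.8 L, P₂ = 126 kPa.
W = nRT ln(V₂/V₁) = 2.22×8.314×613×ln(2.19) = 8870 J.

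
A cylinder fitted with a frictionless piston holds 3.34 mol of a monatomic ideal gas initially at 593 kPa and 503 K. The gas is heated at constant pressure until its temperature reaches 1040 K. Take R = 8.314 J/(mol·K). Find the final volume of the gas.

48.7 L

V₁ = nRT₁/P₁ = 3.34×8.314×503/593 = 23.6 L.
Isobaric: P stays 593 kPa; V/T = const ⇒ T₂ = 1040 K, V₂ = 48.7 L.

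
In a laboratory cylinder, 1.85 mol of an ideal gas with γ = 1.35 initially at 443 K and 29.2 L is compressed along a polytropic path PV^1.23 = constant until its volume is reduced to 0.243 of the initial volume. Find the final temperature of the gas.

613 K

P₁ = nRT₁/V₁ = 1.85×8.314×443/29.2 = 233 kPa.
Polytropic n=1.23: T₂ = T₁(V₁/V₂)^(n−1) = 443×(4.12)^0.23 = 613 K; P₂ = P₁(V₁/V₂)^n = 1330 kPa.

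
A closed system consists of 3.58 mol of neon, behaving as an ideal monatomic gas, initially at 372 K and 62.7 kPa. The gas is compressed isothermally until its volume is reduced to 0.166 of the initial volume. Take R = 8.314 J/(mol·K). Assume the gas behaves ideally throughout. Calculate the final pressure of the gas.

378 kPa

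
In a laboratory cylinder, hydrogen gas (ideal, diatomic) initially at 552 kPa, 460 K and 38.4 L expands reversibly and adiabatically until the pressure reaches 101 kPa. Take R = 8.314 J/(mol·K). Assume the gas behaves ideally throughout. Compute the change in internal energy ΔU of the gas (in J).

-20400 J

n = P₁V₁/(RT₁) = 552×38.4/(8.314×460) = 5.54 mol.
Adiabatic: T₂/T₁ = (P₂/P₁)^((γ−1)/γ) ⇒ T₂ = 460×(0.183)^0.286 = 283 K; V₂ = 129 L.
For an ideal gas ΔU = nCvΔT with Cv = (5/2)R = 20.8 J/(mol·K).
ΔU = 5.54×20.8×(283−460) = -20400 J.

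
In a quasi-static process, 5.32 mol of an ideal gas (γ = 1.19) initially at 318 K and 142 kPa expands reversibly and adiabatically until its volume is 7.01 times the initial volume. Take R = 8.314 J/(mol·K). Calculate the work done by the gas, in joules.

V₁ = nRT₁/P₁ = 5.32×8.314×318/142 = 99.1 L.
Adiabatic: TV^(γ−1) = const ⇒ T₂ = 318×(0.143)^0.190 = 220 K; PV^γ = const ⇒ P₂ = 14.0 kPa.
ΔU = nCvΔT = 5.32×43.8×(220−318) = -22900 J.
Q = 0 for an adiabatic process, so W = −ΔU = 22900 J.

22900 J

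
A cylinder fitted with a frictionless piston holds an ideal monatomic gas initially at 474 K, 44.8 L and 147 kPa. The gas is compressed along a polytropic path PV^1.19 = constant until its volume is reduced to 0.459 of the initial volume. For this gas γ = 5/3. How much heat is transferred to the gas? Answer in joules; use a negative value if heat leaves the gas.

-3950 J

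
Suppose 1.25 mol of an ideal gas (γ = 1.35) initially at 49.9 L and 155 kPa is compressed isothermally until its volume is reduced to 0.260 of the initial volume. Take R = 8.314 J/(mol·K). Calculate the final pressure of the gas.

T₁ = P₁V₁/(nR) = 155×49.9/(1.25×8.314) = 744 K.
Isothermal: T stays 744 K; PV = const ⇒ V₂ = 13.0 L, P₂ = 596 kPa.

596 kPa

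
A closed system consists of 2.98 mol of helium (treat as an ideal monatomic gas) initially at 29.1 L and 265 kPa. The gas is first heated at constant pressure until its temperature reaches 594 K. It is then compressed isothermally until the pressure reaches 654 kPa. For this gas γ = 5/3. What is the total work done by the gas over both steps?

-6290 J

T₁ = P₁V₁/(nR) = 265×29.1/(2.98×8.314) = 311 K.
Step 1 — Isobaric: P stays 265 kPa; V/T = const ⇒ T₂ = 594 K, V₂ = 55.5 L.
W = PΔV = 265×(55.5−29.1) kPa·L = 7010 J.
ΔU = nCvΔT = 2.98×12.5×(594−311) = 10500 J.
Q = ΔU + W = nCpΔT = 17500 J.
State after step 1: P = 265 kPa, V = 55.5 L, T = 594 K.
Step 2 — Isothermal: T stays 594 K; PV = const ⇒ V₂ = 22.5 L, P₂ = 654 kPa.
ΔU = 0 (ideal gas, T constant).
W = nRT ln(V₂/V₁) = 2.98×8.314×594×ln(0.405) = -13300 J.
Q = ΔU + W = -13300 J.
Net over both steps: W = -6290 J, Q = 4220 J, ΔU = 10500 J.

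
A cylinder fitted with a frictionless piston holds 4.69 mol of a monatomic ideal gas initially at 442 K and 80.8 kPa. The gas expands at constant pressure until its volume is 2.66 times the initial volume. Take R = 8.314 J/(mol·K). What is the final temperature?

V₁ = nRT₁/P₁ = 4.69×8.314×442/80.8 = 213 L.
Isobaric: P stays 80.8 kPa; V/T = const ⇒ T₂ = 1180 K, V₂ = 567 L.

1180 K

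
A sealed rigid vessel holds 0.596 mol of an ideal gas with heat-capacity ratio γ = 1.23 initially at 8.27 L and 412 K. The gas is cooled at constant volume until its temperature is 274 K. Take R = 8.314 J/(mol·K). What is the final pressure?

164 kPa

P₁ = nRT₁/V₁ = 0.596×8.314×412/8.27 = 247 kPa.
Isochoric: V stays 8.27 L; P/T = const ⇒ T₂ = 274 K, P₂ = 164 kPa.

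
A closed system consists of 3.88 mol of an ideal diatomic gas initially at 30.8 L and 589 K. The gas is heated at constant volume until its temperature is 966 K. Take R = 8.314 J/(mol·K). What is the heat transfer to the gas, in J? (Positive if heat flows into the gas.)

30400 J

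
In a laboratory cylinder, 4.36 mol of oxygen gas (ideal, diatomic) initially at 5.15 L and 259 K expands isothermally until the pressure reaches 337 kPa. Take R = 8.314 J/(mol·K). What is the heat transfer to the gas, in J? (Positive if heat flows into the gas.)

15800 J

P₁ = nRT₁/V₁ = 4.36×8.314×259/5.15 = 1820 kPa.
Isothermal: T stays 259 K; PV = const ⇒ V₂ = 27.9 L, P₂ = 337 kPa.
ΔU = 0 (ideal gas, T constant).
W = nRT ln(V₂/V₁) = 4.36×8.314×259×ln(5.41) = 15800 J.
Q = ΔU + W = 15800 J.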